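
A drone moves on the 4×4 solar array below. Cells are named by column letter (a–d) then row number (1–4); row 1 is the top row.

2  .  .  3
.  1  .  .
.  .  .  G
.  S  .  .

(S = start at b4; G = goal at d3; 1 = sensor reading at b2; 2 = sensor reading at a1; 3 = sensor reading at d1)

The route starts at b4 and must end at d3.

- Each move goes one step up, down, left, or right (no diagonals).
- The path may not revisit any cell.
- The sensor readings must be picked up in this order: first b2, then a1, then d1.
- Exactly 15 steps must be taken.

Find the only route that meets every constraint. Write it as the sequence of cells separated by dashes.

The waypoints must appear in the order b2, a1, d1, with no cell reused.
Route from b4: left to a4, up to a3, right to b3, up to b2, left to a2, up to a1, 3× right (reaching d1), down to d2, left to c2, 2× down (reaching c4), right to d4, up to d3 — 15 moves in all.
Check: order respected (1 at step 4, 2 at step 6, 3 at step 9); 15 moves as required.

b4 - a4 - a3 - b3 - b2 - a2 - a1 - b1 - c1 - d1 - d2 - c2 - c3 - c4 - d4 - d3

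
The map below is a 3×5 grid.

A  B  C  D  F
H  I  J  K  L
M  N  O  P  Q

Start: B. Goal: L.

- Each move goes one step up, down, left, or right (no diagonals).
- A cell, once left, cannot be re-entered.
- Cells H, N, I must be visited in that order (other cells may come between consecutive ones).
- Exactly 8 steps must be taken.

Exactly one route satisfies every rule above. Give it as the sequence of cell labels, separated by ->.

B -> A -> H -> M -> N -> I -> J -> K -> L

The waypoints must appear in the order H, N, I, with no cell reused.
Route from B: left 1 to A, down 2 to M, right 1 to N, up 1 to I, right 3 to L — 8 moves in all.
Check: order respected (H at step 2, N at step 4, I at step 5); 8 moves as required.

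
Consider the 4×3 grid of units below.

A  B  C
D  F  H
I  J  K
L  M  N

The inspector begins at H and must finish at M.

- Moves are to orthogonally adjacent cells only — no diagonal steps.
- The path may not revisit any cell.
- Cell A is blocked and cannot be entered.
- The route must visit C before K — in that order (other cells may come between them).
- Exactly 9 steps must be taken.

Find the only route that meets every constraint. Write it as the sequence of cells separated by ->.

The waypoints must appear in the order C, K, with no cell reused.
Route from H: up 1 to C, left 1 to B, down 1 to F, left 1 to D, down 1 to I, right 2 to K, down 1 to N, left 1 to M — 9 moves in all.
Check: order respected (C at step 1, K at step 7); 9 moves as required.

H -> C -> B -> F -> D -> I -> J -> K -> N -> M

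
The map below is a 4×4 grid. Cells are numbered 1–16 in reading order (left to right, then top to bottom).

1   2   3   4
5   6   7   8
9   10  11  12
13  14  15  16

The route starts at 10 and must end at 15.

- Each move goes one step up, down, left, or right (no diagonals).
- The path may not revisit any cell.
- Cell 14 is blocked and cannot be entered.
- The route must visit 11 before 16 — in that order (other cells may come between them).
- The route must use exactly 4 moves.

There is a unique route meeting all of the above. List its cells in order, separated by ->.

10 -> 11 -> 12 -> 16 -> 15

The waypoints must appear in the order 11, 16, with no cell reused.
Route from 10: 2× right (reaching 12), down to 16, left to 15 — 4 moves in all.
Check: order respected (11 at step 1, 16 at step 3); 4 moves as required.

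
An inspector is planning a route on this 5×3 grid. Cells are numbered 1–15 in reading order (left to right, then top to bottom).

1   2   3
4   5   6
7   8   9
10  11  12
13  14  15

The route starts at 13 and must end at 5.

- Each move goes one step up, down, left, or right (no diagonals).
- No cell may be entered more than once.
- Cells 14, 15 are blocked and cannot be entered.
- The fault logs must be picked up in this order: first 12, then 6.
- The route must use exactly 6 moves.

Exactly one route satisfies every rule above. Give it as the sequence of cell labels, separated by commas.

13, 10, 11, 12, 9, 6, 5

The waypoints must appear in the order 12, 6, with no cell reused.
Route from 13: up 1 to 10, right 2 to 12, up 2 to 6, left 1 to 5 — 6 moves in all.
Check: order respected (12 at step 3, 6 at step 5); 6 moves as required.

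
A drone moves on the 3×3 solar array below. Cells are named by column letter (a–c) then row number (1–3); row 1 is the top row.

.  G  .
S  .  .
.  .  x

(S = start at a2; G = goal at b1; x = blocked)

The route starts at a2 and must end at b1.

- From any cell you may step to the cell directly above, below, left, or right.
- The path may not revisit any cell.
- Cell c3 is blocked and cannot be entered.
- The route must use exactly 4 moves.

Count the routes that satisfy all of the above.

2

Need simple routes of exactly 4 moves from a2 to b1 (Manhattan distance 2, so 1 moves are spent on a detour and 1 undoing it).
Enumerating: a2 a3 b3 b2 b1 | a2 b2 c2 c1 b1.
That gives 2 routes.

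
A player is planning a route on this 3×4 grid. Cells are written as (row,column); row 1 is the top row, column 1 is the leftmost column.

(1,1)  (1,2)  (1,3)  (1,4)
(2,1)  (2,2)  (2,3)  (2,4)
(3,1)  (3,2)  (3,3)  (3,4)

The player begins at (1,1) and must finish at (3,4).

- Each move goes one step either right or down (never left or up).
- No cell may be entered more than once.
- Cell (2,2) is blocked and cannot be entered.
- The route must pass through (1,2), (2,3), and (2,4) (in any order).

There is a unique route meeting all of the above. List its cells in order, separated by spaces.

(1,1) (1,2) (1,3) (2,3) (2,4) (3,4)

Moves only go right or down, so the column and row indices never decrease.
Route from (1,1): right 2 to (1,3), down 1 to (2,3), right 1 to (2,4), down 1 to (3,4) — 5 moves in all.
Check: all required cells visited.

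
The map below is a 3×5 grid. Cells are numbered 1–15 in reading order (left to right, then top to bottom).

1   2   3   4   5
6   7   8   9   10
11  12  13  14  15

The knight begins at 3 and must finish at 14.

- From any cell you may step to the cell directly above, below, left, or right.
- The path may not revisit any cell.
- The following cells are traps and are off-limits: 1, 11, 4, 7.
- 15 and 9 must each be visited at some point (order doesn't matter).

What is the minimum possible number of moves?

5

Any route passes through 15 and 9 in some order between 3 and 14. Summing Manhattan distances along each leg and taking the cheapest ordering (3 → 9 → 15 → 14) gives a lower bound of 2 + 2 + 1 = 5 moves.
A route of 5 moves achieves this: 3 → 8 → 9 → 10 → 15 → 14.
Since 5 matches the lower bound, it is optimal.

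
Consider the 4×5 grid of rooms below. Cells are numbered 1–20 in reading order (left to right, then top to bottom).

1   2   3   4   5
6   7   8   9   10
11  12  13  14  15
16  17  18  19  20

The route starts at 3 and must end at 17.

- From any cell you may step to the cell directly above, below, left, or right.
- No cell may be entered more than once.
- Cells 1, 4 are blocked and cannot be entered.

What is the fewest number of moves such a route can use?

The Manhattan distance from 3 to 17 is |1−4| + |3−2| = 4, so at least 4 moves are needed.
A route of 4 moves achieves this: 3 → 8 → 13 → 18 → 17.
Since 4 matches the lower bound, it is optimal.

4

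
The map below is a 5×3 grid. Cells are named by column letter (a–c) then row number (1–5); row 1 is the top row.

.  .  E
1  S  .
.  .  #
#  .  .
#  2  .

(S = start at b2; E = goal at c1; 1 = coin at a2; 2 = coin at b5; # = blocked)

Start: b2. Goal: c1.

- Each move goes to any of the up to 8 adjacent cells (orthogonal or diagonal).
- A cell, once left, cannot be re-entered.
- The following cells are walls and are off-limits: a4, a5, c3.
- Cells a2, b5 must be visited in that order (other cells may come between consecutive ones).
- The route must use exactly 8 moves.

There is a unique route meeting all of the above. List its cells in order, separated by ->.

The waypoints must appear in the order a2, b5, with no cell reused.
Route from b2: left to a2, down to a3, down-right to b4, down to b5, up-right to c4, up-left to b3, up-right to c2, up to c1 — 8 moves in all.
Check: order respected (1 at step 1, 2 at step 4); 8 moves as required.

b2 -> a2 -> a3 -> b4 -> b5 -> c4 -> b3 -> c2 -> c1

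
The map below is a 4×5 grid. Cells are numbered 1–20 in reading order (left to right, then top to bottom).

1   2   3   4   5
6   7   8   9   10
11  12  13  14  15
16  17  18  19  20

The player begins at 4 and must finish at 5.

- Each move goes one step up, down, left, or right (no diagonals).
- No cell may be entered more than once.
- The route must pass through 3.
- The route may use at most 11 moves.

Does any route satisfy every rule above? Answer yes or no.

yes

One route that works: 4 → 3 → 8 → 9 → 10 → 5.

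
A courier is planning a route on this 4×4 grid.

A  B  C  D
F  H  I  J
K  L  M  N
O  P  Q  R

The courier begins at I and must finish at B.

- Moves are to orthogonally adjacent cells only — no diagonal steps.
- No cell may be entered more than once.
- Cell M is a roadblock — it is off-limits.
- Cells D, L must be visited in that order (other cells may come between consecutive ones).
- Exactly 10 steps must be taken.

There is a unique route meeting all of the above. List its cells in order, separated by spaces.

The waypoints must appear in the order D, L, with no cell reused.
Route from I: up to C, right to D, 3× down (reaching R), 2× left (reaching P), 3× up (reaching B) — 10 moves in all.
Check: order respected (D at step 2, L at step 8); 10 moves as required.

I C D J N R Q P L H B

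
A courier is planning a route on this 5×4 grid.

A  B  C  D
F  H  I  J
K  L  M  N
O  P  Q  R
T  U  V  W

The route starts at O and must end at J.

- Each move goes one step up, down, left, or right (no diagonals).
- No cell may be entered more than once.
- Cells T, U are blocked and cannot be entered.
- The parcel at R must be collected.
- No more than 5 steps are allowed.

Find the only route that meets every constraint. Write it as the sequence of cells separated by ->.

O -> P -> Q -> R -> N -> J

The budget equals the shortest possible length, so every move has to be on a shortest route through the required cells.
Route from O: 3× right (reaching R), 2× up (reaching J) — 5 moves in all.
Check: all required cells visited; 5 ≤ 5 moves.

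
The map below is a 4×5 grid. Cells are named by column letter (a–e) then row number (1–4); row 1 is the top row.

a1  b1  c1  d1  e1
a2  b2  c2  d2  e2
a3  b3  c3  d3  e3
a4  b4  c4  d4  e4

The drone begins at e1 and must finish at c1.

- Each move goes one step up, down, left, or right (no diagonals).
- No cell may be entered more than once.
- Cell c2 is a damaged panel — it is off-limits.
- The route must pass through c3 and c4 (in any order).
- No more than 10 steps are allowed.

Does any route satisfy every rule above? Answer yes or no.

One route that works: e1 → e2 → e3 → e4 → d4 → c4 → c3 → b3 → b2 → b1 → c1.

yes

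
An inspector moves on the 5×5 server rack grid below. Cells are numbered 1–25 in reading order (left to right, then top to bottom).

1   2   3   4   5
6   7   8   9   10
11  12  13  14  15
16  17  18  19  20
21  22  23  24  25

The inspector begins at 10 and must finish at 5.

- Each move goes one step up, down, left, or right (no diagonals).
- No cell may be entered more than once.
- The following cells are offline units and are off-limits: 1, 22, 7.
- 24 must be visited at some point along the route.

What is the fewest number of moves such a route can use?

9

Any route passes through 24 somewhere between 10 and 5. Summing Manhattan distances along the two legs (10 → 24 → 5) gives a lower bound of 4 + 5 = 9 moves.
A route of 9 moves achieves this: 10 → 15 → 20 → 25 → 24 → 19 → 14 → 9 → 4 → 5.
Since 9 matches the lower bound, it is optimal.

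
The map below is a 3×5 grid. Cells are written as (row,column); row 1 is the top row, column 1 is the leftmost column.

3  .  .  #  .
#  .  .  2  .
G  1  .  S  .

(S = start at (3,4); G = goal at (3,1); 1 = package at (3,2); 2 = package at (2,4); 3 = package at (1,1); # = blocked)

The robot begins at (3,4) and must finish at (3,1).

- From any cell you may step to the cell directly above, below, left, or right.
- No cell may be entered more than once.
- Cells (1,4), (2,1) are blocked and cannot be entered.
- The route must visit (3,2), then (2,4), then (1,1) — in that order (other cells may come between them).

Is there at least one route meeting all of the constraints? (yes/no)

(1,1) must be visited but has only one open neighbour ((1,2)), and it is neither the start nor the goal — the route would have to enter and leave through (1,2), re-entering it.

no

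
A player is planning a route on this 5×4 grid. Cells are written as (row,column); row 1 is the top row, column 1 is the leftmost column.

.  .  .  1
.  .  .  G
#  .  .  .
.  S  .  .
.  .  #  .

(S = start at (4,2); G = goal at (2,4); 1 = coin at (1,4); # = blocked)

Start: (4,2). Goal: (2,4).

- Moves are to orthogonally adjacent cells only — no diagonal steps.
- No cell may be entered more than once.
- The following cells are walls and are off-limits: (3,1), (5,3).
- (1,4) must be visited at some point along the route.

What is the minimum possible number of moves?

Any route passes through (1,4) somewhere between (4,2) and (2,4). Summing Manhattan distances along the two legs ((4,2) → (1,4) → (2,4)) gives a lower bound of 5 + 1 = 6 moves.
A route of 6 moves achieves this: (4,2) → (3,2) → (2,2) → (1,2) → (1,3) → (1,4) → (2,4).
Since 6 matches the lower bound, it is optimal.

6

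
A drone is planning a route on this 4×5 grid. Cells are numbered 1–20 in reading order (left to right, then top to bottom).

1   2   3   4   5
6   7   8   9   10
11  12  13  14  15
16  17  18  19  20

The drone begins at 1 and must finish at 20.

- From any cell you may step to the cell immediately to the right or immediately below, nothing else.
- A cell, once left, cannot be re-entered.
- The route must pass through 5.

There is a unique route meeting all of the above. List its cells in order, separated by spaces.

1 2 3 4 5 10 15 20

Moves only go right or down, so the column and row indices never decrease.
Route from 1: 4× right (reaching 5), 3× down (reaching 20) — 7 moves in all.
Check: all required cells visited.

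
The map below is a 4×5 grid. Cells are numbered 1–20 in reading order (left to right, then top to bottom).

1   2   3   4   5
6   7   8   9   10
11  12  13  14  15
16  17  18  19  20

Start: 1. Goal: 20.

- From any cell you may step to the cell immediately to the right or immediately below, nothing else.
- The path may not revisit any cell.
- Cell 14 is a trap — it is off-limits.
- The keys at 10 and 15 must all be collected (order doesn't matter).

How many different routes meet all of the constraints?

A right/down-only route from 1 to 20 makes exactly 3 down-moves and 4 right-moves in some order.
With no other constraints that would be C(7,3) = 35 routes.
A monotone route can only reach the required cells in the order 10, 15, so split there and multiply the segment counts (each segment already excludes blocked cells): 1→10: 5; 10→15: 1; 15→20: 1; product = 5.
That gives 5 routes.

5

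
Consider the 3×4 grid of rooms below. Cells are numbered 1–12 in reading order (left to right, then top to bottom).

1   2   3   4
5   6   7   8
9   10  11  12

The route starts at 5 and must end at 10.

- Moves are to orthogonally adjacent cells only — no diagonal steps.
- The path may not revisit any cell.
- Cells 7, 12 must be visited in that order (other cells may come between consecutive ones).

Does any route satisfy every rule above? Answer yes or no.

One route that works: 5 → 6 → 7 → 8 → 12 → 11 → 10.

yes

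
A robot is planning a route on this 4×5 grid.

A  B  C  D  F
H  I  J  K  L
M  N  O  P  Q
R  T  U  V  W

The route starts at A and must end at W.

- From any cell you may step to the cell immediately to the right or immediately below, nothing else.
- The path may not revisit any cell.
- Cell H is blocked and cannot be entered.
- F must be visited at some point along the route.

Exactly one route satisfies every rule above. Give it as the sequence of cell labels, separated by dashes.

Moves only go right or down, so the column and row indices never decrease.
Route from A: right 4 to F, down 3 to W — 7 moves in all.
Check: all required cells visited.

A - B - C - D - F - L - Q - W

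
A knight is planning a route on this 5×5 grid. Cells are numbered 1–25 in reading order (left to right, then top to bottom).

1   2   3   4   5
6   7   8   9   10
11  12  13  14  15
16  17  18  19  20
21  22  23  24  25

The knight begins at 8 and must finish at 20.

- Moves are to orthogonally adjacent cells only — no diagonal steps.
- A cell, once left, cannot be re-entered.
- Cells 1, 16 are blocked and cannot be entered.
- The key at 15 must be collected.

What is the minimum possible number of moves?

Any route passes through 15 somewhere between 8 and 20. Summing Manhattan distances along the two legs (8 → 15 → 20) gives a lower bound of 3 + 1 = 4 moves.
A route of 4 moves achieves this: 8 → 13 → 14 → 15 → 20.
Since 4 matches the lower bound, it is optimal.

4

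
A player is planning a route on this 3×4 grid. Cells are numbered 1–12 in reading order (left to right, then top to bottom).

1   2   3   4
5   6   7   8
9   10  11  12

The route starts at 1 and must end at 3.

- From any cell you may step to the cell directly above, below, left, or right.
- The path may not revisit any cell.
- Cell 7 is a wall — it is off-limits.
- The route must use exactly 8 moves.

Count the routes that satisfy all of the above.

3

Need simple routes of exactly 8 moves from 1 to 3 (Manhattan distance 2, so 3 moves are spent on a detour and 3 undoing it).
Enumerating: 1 5 9 10 11 12 8 4 3 | 1 5 6 10 11 12 8 4 3 | 1 2 6 10 11 12 8 4 3.
That gives 3 routes.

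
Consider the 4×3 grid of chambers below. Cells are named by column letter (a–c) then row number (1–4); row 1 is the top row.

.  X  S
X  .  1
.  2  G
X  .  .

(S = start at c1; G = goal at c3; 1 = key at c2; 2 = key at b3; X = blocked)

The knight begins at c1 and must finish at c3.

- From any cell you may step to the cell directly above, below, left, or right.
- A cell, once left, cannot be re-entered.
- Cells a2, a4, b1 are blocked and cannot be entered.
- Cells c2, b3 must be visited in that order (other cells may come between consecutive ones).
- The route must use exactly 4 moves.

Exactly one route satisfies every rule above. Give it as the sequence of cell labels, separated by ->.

c1 -> c2 -> b2 -> b3 -> c3

The waypoints must appear in the order c2, b3, with no cell reused.
Route from c1: down to c2, left to b2, down to b3, right to c3 — 4 moves in all.
Check: order respected (1 at step 1, 2 at step 3); 4 moves as required.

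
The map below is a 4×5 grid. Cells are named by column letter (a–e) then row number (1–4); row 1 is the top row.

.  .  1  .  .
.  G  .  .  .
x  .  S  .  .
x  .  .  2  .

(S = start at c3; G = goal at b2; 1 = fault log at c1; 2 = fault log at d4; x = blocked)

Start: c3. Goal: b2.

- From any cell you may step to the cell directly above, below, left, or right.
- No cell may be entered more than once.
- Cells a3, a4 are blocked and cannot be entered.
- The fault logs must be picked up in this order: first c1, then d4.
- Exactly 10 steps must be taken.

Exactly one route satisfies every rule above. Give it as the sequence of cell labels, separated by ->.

c3 -> c2 -> c1 -> d1 -> d2 -> d3 -> d4 -> c4 -> b4 -> b3 -> b2

The waypoints must appear in the order c1, d4, with no cell reused.
Route from c3: 2× up (reaching c1), right to d1, 3× down (reaching d4), 2× left (reaching b4), 2× up (reaching b2) — 10 moves in all.
Check: order respected (1 at step 2, 2 at step 6); 10 moves as required.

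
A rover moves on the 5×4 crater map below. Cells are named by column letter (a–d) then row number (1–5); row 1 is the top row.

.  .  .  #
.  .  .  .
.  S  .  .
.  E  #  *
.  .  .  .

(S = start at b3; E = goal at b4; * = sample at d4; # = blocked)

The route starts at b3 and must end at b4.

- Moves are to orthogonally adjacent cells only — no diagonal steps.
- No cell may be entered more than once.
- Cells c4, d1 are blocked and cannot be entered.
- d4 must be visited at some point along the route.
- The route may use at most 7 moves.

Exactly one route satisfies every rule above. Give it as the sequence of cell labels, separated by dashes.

b3 - c3 - d3 - d4 - d5 - c5 - b5 - b4

Any route must reach d4 and still end at b4 within 7 moves, so the order of the required stops is forced.
Route from b3: right 2 to d3, down 2 to d5, left 2 to b5, up 1 to b4 — 7 moves in all.
Check: all required cells visited; 7 ≤ 7 moves.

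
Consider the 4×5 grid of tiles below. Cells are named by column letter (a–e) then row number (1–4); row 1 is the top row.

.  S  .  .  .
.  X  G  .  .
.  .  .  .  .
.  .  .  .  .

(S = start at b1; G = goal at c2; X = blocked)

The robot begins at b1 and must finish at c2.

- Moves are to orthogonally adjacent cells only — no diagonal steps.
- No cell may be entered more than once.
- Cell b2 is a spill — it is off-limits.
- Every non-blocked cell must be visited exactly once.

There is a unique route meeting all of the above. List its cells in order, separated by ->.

Need to visit all 19 open cells exactly once, starting at b1 and ending at c2.
Cell a4 has only two open neighbours (a3 and b4), so the path must pass straight through it: one of those is the cell it's entered from and the other is where it exits.
Route from b1: left to a1, 3× down (reaching a4), right to b4, up to b3, right to c3, down to c4, 2× right (reaching e4), up to e3, left to d3, up to d2, right to e2, up to e1, 2× left (reaching c1), down to c2 — 18 moves in all.
Check: all 19 open cells covered.

b1 -> a1 -> a2 -> a3 -> a4 -> b4 -> b3 -> c3 -> c4 -> d4 -> e4 -> e3 -> d3 -> d2 -> e2 -> e1 -> d1 -> c1 -> c2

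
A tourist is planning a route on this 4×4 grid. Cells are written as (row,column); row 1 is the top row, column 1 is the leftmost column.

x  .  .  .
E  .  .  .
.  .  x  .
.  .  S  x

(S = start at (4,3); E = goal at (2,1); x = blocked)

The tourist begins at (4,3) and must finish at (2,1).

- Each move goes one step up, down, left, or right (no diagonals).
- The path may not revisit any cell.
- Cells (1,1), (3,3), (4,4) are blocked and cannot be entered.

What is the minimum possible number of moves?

4

The Manhattan distance from (4,3) to (2,1) is |4−2| + |3−1| = 4, so at least 4 moves are needed.
A route of 4 moves achieves this: (4,3) → (4,2) → (3,2) → (2,2) → (2,1).
Since 4 matches the lower bound, it is optimal.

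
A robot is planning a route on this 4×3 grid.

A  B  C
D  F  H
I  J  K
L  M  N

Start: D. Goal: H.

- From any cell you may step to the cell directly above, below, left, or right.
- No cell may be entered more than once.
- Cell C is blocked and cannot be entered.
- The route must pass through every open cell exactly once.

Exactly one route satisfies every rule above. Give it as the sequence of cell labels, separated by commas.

D, A, B, F, J, I, L, M, N, K, H

Need to visit all 11 open cells exactly once, starting at D and ending at H.
Route from D: up to A, right to B, 2× down (reaching J), left to I, down to L, 2× right (reaching N), 2× up (reaching H) — 10 moves in all.
Check: all 11 open cells covered.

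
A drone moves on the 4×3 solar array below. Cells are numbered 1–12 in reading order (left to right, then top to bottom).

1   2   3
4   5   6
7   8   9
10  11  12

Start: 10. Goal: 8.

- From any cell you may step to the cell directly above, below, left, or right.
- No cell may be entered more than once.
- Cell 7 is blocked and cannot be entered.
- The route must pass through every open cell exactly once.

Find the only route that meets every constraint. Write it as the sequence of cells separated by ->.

10 -> 11 -> 12 -> 9 -> 6 -> 3 -> 2 -> 1 -> 4 -> 5 -> 8

Need to visit all 11 open cells exactly once, starting at 10 and ending at 8.
Route from 10: right 2 to 12, up 3 to 3, left 2 to 1, down 1 to 4, right 1 to 5, down 1 to 8 — 10 moves in all.
Check: all 11 open cells covered.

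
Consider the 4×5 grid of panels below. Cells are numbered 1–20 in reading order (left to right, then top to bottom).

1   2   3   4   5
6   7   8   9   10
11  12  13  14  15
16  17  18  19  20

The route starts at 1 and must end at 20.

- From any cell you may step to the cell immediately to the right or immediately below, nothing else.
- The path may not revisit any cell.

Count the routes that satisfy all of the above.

35

A right/down-only route from 1 to 20 makes exactly 3 down-moves and 4 right-moves in some order.
With no other constraints that would be C(7,3) = 35 routes.
That gives 35 routes.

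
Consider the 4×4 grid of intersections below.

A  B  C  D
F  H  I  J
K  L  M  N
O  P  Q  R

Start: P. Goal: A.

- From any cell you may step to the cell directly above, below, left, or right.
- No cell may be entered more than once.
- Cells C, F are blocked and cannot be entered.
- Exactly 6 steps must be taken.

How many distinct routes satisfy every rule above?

Need simple routes of exactly 6 moves from P to A (Manhattan distance 4, so 1 moves are spent on a detour and 1 undoing it).
Enumerating: P L M I H B A | P O K L H B A | P Q M I H B A | P Q M L H B A.
That gives 4 routes.

4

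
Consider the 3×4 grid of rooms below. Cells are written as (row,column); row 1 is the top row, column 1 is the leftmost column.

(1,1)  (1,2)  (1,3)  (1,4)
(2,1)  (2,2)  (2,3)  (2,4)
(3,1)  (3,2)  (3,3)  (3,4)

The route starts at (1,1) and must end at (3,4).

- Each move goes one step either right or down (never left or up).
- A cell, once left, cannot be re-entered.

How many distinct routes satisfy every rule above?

A right/down-only route from (1,1) to (3,4) makes exactly 2 down-moves and 3 right-moves in some order.
With no other constraints that would be C(5,2) = 10 routes.
That gives 10 routes.

10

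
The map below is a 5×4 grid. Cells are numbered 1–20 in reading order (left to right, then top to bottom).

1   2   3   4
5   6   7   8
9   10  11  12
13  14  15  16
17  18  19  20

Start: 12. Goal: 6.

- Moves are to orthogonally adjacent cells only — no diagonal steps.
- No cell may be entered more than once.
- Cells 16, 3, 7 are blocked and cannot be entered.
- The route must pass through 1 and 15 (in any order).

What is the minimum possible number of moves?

9

Any route passes through 1 and 15 in some order between 12 and 6. Summing Manhattan distances along each leg and taking the cheapest ordering (12 → 15 → 1 → 6) gives a lower bound of 2 + 5 + 2 = 9 moves.
A route of 9 moves achieves this: 12 → 11 → 15 → 14 → 10 → 9 → 5 → 1 → 2 → 6.
Since 9 matches the lower bound, it is optimal.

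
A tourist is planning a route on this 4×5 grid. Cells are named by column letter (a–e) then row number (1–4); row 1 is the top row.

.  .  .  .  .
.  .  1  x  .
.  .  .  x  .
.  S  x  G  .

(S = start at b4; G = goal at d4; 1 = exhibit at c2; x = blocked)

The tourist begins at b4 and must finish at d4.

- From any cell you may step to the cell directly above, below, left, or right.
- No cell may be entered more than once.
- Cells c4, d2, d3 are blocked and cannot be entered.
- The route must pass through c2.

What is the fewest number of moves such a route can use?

Any route passes through c2 somewhere between b4 and d4. Summing Manhattan distances along the two legs (b4 → c2 → d4) gives a lower bound of 3 + 3 = 6 moves.
That bound ignores the blocked cells. Measuring each leg by the fewest moves that actually steer around them (b4→c2: 3; c2→d4: 7) raises the lower bound to 10.
A route of 10 moves exists: b4 → b3 → b2 → c2 → c1 → d1 → e1 → e2 → e3 → e4 → d4.
Since 10 matches that lower bound, it is optimal.

10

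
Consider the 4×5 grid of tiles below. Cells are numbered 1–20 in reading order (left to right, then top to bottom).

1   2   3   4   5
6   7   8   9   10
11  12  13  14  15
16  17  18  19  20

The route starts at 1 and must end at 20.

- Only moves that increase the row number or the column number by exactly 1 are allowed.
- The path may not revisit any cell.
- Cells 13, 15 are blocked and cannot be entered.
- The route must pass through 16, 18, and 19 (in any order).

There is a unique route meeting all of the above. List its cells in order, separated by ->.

Moves only go right or down, so the column and row indices never decrease.
Route from 1: down 3 to 16, right 4 to 20 — 7 moves in all.
Check: all required cells visited.

1 -> 6 -> 11 -> 16 -> 17 -> 18 -> 19 -> 20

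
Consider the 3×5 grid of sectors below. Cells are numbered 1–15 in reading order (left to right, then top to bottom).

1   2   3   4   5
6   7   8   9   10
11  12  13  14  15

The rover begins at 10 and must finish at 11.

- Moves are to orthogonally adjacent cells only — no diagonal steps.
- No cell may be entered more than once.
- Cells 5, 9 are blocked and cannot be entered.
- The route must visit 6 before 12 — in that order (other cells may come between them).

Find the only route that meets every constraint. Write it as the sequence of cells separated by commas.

The waypoints must appear in the order 6, 12, with no cell reused.
Route from 10: down 1 to 15, left 2 to 13, up 2 to 3, left 2 to 1, down 1 to 6, right 1 to 7, down 1 to 12, left 1 to 11 — 11 moves in all.
Check: order respected (6 at step 8, 12 at step 10).

10, 15, 14, 13, 8, 3, 2, 1, 6, 7, 12, 11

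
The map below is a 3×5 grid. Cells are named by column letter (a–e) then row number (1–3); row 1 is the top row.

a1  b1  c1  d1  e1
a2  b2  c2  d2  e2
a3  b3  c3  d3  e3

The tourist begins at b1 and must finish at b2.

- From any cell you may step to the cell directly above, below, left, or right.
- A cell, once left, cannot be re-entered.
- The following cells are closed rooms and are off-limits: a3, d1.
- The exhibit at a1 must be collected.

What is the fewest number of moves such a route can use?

3

Any route passes through a1 somewhere between b1 and b2. Summing Manhattan distances along the two legs (b1 → a1 → b2) gives a lower bound of 1 + 2 = 3 moves.
A route of 3 moves achieves this: b1 → a1 → a2 → b2.
Since 3 matches the lower bound, it is optimal.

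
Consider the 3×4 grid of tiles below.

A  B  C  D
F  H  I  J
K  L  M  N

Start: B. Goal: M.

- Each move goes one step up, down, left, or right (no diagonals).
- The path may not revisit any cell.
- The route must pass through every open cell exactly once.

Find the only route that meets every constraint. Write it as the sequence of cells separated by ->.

B -> A -> F -> K -> L -> H -> I -> C -> D -> J -> N -> M

Need to visit all 12 open cells exactly once, starting at B and ending at M.
Cell A has only two open neighbours (F and B), so the path must pass straight through it: one of those is the cell it's entered from and the other is where it exits.
Route from B: left 1 to A, down 2 to K, right 1 to L, up 1 to H, right 1 to I, up 1 to C, right 1 to D, down 2 to N, left 1 to M — 11 moves in all.
Check: all 12 open cells covered.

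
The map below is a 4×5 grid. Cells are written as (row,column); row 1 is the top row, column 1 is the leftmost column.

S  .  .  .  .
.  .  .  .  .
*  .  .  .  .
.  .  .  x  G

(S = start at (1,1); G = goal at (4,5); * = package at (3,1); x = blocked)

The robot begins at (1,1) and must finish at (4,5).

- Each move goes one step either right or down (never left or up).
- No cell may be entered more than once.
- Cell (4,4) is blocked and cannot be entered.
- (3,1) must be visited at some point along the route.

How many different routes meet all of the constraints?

1

A right/down-only route from (1,1) to (4,5) makes exactly 3 down-moves and 4 right-moves in some order.
With no other constraints that would be C(7,3) = 35 routes.
Split at (3,1) and multiply the segment counts (each segment already excludes blocked cells): (1,1)→(3,1): 1; (3,1)→(4,5): 1; product = 1.
That gives 1 route.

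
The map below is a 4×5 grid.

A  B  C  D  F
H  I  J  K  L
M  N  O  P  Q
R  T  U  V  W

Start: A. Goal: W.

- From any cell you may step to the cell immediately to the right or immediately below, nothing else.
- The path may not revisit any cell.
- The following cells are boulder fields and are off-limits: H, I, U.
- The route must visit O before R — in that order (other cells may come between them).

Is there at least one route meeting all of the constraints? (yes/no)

R lies to the left of O, so going from O to R would need a leftward move — but moves only go right/down, so O cannot be visited before R.

no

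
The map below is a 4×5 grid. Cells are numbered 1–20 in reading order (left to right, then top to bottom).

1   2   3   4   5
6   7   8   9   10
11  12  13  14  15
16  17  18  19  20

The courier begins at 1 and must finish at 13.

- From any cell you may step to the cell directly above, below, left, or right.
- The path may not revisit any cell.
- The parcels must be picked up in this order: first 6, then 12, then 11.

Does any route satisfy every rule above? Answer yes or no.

yes

One route that works: 1 → 6 → 7 → 12 → 11 → 16 → 17 → 18 → 13.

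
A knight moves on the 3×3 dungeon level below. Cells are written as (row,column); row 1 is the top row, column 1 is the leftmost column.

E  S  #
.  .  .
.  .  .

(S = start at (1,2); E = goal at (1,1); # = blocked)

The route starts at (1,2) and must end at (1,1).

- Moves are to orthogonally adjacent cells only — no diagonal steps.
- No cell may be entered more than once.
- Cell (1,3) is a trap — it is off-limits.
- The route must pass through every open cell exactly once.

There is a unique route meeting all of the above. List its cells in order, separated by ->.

Need to visit all 8 open cells exactly once, starting at (1,2) and ending at (1,1).
Route from (1,2): down to (2,2), right to (2,3), down to (3,3), 2× left (reaching (3,1)), 2× up (reaching (1,1)) — 7 moves in all.
Check: all 8 open cells covered.

(1,2) -> (2,2) -> (2,3) -> (3,3) -> (3,2) -> (3,1) -> (2,1) -> (1,1)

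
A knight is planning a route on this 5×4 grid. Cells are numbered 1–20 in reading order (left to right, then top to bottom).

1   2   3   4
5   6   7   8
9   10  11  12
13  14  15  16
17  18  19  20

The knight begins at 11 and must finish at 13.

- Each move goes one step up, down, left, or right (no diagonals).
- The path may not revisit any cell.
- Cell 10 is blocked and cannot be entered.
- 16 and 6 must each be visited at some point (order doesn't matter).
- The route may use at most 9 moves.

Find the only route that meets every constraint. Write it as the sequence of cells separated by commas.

The 9-move cap with required stops at 16, 6 leaves no slack for detours.
Route from 11: down 1 to 15, right 1 to 16, up 2 to 8, left 3 to 5, down 2 to 13 — 9 moves in all.
Check: all required cells visited; 9 ≤ 9 moves.

11, 15, 16, 12, 8, 7, 6, 5, 9, 13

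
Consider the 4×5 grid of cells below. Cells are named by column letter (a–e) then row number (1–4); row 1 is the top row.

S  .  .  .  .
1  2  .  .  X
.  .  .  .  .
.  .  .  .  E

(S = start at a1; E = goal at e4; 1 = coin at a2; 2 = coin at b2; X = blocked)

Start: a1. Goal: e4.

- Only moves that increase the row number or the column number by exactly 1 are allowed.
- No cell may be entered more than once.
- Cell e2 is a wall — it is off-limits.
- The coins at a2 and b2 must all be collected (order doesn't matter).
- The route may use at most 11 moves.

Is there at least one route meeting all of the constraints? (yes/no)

One route that works: a1 → a2 → b2 → b3 → b4 → c4 → d4 → e4.

yes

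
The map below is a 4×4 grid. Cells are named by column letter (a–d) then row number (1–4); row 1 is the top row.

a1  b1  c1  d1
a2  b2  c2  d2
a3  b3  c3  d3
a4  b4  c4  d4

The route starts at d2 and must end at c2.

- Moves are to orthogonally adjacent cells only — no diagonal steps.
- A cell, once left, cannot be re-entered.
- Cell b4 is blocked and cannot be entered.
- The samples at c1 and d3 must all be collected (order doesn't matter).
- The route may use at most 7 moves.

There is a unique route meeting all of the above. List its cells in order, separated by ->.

Any route must reach c1 and d3 and still end at c2 within 7 moves, so the order of the required stops is forced.
Route from d2: down to d3, 2× left (reaching b3), 2× up (reaching b1), right to c1, down to c2 — 7 moves in all.
Check: all required cells visited; 7 ≤ 7 moves.

d2 -> d3 -> c3 -> b3 -> b2 -> b1 -> c1 -> c2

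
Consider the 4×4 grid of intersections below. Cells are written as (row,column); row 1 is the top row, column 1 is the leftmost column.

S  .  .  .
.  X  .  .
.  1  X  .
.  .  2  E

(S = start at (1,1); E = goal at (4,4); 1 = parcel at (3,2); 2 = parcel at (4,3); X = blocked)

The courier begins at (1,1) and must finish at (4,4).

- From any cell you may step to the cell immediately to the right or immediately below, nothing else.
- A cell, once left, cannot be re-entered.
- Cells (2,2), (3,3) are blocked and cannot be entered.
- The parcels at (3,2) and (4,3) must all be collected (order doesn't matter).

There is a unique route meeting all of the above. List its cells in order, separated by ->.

Moves only go right or down, so the column and row indices never decrease.
Route from (1,1): 2× down (reaching (3,1)), right to (3,2), down to (4,2), 2× right (reaching (4,4)) — 6 moves in all.
Check: all required cells visited.

(1,1) -> (2,1) -> (3,1) -> (3,2) -> (4,2) -> (4,3) -> (4,4)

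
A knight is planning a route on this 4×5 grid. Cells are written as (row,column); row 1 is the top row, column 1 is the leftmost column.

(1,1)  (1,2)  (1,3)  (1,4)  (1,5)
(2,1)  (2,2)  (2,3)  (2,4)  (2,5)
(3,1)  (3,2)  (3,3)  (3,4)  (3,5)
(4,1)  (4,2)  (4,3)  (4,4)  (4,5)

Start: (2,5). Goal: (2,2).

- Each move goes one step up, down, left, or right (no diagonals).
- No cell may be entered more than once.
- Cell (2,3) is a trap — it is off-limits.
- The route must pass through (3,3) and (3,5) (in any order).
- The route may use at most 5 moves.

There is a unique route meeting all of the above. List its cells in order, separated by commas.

(2,5), (3,5), (3,4), (3,3), (3,2), (2,2)

The budget equals the shortest possible length, so every move has to be on a shortest route through the required cells.
Route from (2,5): down to (3,5), 3× left (reaching (3,2)), up to (2,2) — 5 moves in all.
Check: all required cells visited; 5 ≤ 5 moves.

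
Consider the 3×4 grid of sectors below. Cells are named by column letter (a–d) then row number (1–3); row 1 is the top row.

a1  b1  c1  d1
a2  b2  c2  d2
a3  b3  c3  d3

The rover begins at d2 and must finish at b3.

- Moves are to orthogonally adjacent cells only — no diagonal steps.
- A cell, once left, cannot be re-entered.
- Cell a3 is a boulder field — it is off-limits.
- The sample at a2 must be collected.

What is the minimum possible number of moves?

7

Any route passes through a2 somewhere between d2 and b3. Summing Manhattan distances along the two legs (d2 → a2 → b3) gives a lower bound of 3 + 2 = 5 moves.
The shortest route satisfying every rule uses 7 moves: d2 → d1 → c1 → b1 → a1 → a2 → b2 → b3.
The no-revisit rule (legs can't share cells) pushes the minimum above the 5-move bound; an exhaustive check rules out every length from 5 to 6, leaving 7 as the minimum.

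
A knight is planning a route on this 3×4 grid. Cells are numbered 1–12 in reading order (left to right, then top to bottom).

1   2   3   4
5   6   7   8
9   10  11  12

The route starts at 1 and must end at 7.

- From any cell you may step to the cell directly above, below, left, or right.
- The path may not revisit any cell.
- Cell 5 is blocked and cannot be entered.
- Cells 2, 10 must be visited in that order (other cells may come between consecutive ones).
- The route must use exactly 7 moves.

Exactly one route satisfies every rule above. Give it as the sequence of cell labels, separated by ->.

The waypoints must appear in the order 2, 10, with no cell reused.
Route from 1: right 1 to 2, down 2 to 10, right 2 to 12, up 1 to 8, left 1 to 7 — 7 moves in all.
Check: order respected (2 at step 1, 10 at step 3); 7 moves as required.

1 -> 2 -> 6 -> 10 -> 11 -> 12 -> 8 -> 7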